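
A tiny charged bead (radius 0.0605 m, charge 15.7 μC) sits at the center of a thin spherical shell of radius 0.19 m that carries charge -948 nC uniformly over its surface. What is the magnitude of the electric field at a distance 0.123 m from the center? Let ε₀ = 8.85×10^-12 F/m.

Use a concentric Gaussian sphere at r = 0.123 m (between the bodies, 0.0605 m < r < 0.19 m).
Only the inner charge is enclosed; the outer shell contributes nothing inside itself. Q_enc = 15.7 μC = 1.57e-5 C.
Since E is radial and uniform over the Gaussian sphere, Φ = E·4πr² = Q_enc/ε₀.
E = |Q_enc|/(4πε₀r²) = (1.57×10^-5)/(4π·8.85×10^-12·(0.123)²) = 9.33×10^6 N/C.

E ≈ 9.33e6 N/C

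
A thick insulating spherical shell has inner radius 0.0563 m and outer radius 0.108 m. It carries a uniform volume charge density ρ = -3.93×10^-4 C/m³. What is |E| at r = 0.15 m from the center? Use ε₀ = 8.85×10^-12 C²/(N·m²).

E = 7.11×10^5 V/m

Take a concentric spherical Gaussian surface of radius r = 0.15 m (r > 0.108 m, enclosing the whole shell).
Q_enc = ρ·(4π/3)(b³ − a³) = (-3.93×10^-4)·(4π/3)·((0.108)³ − (0.0563)³) = -1.78e-6 C.
Since E is radial and uniform over the Gaussian sphere, Φ = E·4πr² = Q_enc/ε₀.
E = |Q_enc|/(4πε₀r²) = (1.78×10^-6)/(4π·8.85×10^-12·(0.15)²) = 7.11×10^5 N/C.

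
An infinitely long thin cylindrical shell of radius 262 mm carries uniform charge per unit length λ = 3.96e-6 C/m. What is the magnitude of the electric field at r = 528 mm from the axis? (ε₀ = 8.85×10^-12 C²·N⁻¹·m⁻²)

E = 1.35e5 N/C

Take a coaxial cylindrical Gaussian surface of radius r = 528 mm and length L (r > 262 mm).
The full line charge is enclosed: λ_enc = 3.96e-6 C/m.
Since E is radial and uniform over the curved surface, Φ = E·2πrL = Q_enc/ε₀ = λ_enc L/ε₀.
E = |λ_enc|/(2πε₀r) = (3.96×10^-6)/(2π·8.85×10^-12·0.528) = 1.35×10^5 N/C.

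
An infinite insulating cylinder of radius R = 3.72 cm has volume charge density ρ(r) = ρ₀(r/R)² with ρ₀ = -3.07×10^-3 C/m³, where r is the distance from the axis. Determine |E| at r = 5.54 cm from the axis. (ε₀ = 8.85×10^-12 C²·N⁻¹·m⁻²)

Coaxial Gaussian cylinder, radius r = 5.54 cm, length L (r > R, full charge per length enclosed).
λ_enc = 2π ∫₀^R ρ₀(r'/R)^2 r' dr' = 2πρ₀R²/4 = -6.673×10^-6 C/m.
Since E is radial and uniform over the curved surface, Φ = E·2πrL = Q_enc/ε₀ = λ_enc L/ε₀.
E = |λ_enc|/(2πε₀r) = (6.673×10^-6)/(2π·8.85×10^-12·0.0554) = 2.17e6 N/C.

E = 2.17e6 N/C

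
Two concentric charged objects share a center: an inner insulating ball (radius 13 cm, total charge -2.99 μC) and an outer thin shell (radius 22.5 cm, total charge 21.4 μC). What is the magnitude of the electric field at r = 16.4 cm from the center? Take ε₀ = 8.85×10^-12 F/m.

|E| = 1.00×10^6 N/C

Take a concentric spherical Gaussian surface of radius r = 16.4 cm (between the bodies, 13 cm < r < 22.5 cm).
The shell at 22.5 cm lies outside the Gaussian surface, so Q_enc = -2.99 μC = -2.99e-6 C.
Gauss's law: E·4πr² = Q_enc/ε₀.
E = |Q_enc|/(4πε₀r²) = (2.99×10^-6)/(4π·8.85×10^-12·(0.164)²) = 1.00e6 N/C.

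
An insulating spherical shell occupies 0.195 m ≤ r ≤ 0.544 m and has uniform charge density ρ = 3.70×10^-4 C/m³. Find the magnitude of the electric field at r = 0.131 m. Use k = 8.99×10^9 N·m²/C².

Take a concentric spherical Gaussian surface of radius r = 0.131 m (r < 0.195 m, inside the empty cavity).
No charge is enclosed, so by Gauss's law E·4πr² = 0 ⇒ E = 0.

|E| = 0 N/C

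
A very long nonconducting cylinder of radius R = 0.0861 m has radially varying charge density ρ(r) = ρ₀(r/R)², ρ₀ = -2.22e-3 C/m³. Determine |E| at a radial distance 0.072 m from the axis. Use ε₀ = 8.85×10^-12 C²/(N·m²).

E = 3.16e6 V/m

Coaxial Gaussian cylinder, radius r = 0.072 m, length L (r < R).
λ_enc = ∫₀^r ρ(r')·2πr' dr' = (2πρ₀/R²)·r^4/4 = -1.264×10^-5 C/m.
Gauss's law: E·2πrL = λ_enc L/ε₀.
E = |λ_enc|/(2πε₀r) = (1.264×10^-5)/(2π·8.85×10^-12·0.072) = 3.16×10^6 N/C.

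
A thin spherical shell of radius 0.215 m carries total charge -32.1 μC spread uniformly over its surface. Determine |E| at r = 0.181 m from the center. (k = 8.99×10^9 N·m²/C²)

|E| = 0 N/C

Take a concentric spherical Gaussian surface of radius r = 0.181 m (inside the shell, r < 0.215 m).
No charge lies within this surface, so Q_enc = 0 and Gauss's law gives E·4πr² = 0 ⇒ E = 0.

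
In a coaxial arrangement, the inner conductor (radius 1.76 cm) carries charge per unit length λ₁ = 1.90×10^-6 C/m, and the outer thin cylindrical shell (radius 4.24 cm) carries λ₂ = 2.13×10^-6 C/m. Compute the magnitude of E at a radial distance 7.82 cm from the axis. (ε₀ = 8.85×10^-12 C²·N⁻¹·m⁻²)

Take a coaxial cylindrical Gaussian surface of radius r = 7.82 cm and length L (r > 4.24 cm, enclosing both).
λ_enc = λ₁ + λ₂ = (1.90×10^-6) + (2.13×10^-6) = 4.03×10^-6 C/m.
Applying ∮E·dA = Q_enc/ε₀ with the end caps contributing no flux:
E = |λ_enc|/(2πε₀r) = (4.03×10^-6)/(2π·8.85×10^-12·0.0782) = 9.27e5 N/C.

|E| = 9.27×10^5 V/m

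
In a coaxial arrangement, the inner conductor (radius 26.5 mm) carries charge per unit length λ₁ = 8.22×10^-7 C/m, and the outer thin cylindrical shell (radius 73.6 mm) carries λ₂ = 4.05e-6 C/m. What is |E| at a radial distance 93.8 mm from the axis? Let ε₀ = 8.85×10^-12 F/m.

Choose a coaxial cylinder of radius r = 93.8 mm (arbitrary length L) as the Gaussian surface (r > 73.6 mm, enclosing both).
λ_enc = λ₁ + λ₂ = (8.22e-7) + (4.05×10^-6) = 4.872×10^-6 C/m.
Since E is radial and uniform over the curved surface, Φ = E·2πrL = Q_enc/ε₀ = λ_enc L/ε₀.
E = |λ_enc|/(2πε₀r) = (4.872×10^-6)/(2π·8.85×10^-12·0.0938) = 9.34×10^5 N/C.

|E| ≈ 9.34e5 V/m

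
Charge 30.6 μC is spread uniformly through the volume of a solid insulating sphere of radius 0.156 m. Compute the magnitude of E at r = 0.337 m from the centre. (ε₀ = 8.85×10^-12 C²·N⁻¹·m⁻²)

|E| ≈ 2.42×10^6 V/m

Symmetry ⇒ E = E(r) r̂. Gaussian sphere of radius r = 0.337 m (r > R, so the entire charge is enclosed).
Q_enc = 30.6 μC = 3.06×10^-5 C.
By Gauss's law, ∮E·dA = E·4πr² = Q_enc/ε₀.
E = |Q_enc|/(4πε₀r²) = (3.06e-5)/(4π·8.85×10^-12·(0.337)²) = 2.42×10^6 N/C.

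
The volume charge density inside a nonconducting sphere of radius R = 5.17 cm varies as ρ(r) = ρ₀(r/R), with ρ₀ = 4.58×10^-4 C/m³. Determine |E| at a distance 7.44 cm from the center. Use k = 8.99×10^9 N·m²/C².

Symmetry ⇒ E = E(r) r̂. Gaussian sphere of radius r = 7.44 cm (r > R, all charge enclosed).
Q_enc = 4π ∫₀^R ρ₀(r'/R)^1 r'² dr' = 4πρ₀R³/4 = 1.988e-7 C.
Gauss's law: E·4πr² = Q_enc/ε₀.
E = k|Q_enc|/r² = (8.99×10^9)(1.988×10^-7)/(0.0744)² = 3.23e5 N/C.

E = 3.23e5 N/C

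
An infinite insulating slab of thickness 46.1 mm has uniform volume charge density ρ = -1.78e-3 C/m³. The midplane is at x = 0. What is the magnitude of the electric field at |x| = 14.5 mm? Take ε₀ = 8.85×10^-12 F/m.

By symmetry E is perpendicular to the slab. A Gaussian pillbox from −14.5 mm to +14.5 mm (face area A) lies entirely within the slab.
Q_enc = ρ·(2x)·A and flux = 2EA, so 2EA = 2ρxA/ε₀ ⇒ E = |ρ|x/ε₀.
E = (1.78×10^-3)(0.0145)/(8.85×10^-12) = 2.92×10^6 N/C.

|E| ≈ 2.92×10^6 N/C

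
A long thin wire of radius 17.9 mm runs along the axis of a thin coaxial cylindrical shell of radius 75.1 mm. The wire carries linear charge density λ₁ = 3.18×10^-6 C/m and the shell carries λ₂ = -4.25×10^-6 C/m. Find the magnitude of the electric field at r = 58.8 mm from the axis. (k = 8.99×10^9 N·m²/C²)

By cylindrical symmetry E is radial; use a coaxial Gaussian cylinder of radius 58.8 mm and length L (between the conductors, 17.9 mm < r < 75.1 mm).
The shell at 75.1 mm lies outside the Gaussian surface, so λ_enc = λ₁ = 3.18e-6 C/m.
Since E is radial and uniform over the curved surface, Φ = E·2πrL = Q_enc/ε₀ = λ_enc L/ε₀.
E = 2k|λ_enc|/r = 2(8.99×10^9)(3.18×10^-6)/(0.0588) = 9.72e5 N/C.

E = 9.72×10^5 N/C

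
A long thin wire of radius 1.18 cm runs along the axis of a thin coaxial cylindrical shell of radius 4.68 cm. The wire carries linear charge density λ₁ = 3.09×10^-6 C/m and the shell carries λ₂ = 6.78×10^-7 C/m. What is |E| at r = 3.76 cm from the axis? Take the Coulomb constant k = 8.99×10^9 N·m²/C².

Choose a coaxial cylinder of radius r = 3.76 cm (arbitrary length L) as the Gaussian surface (between the conductors, 1.18 cm < r < 4.68 cm).
Only the inner wire is enclosed; the outer shell contributes nothing inside itself. λ_enc = λ₁ = 3.09×10^-6 C/m.
By Gauss's law (flux through the curved wall only), E·2πrL = λ_enc L/ε₀.
E = 2k|λ_enc|/r = 2(8.99×10^9)(3.09×10^-6)/(0.0376) = 1.48e6 N/C.

|E| ≈ 1.48×10^6 N/C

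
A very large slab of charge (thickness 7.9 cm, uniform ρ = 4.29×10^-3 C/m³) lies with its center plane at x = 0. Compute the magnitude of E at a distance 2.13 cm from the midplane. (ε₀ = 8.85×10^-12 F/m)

E = 1.03e7 N/C

By symmetry E is perpendicular to the slab. A Gaussian pillbox from −2.13 cm to +2.13 cm (face area A) lies entirely within the slab.
Q_enc = ρ·(2x)·A and flux = 2EA, so 2EA = 2ρxA/ε₀ ⇒ E = |ρ|x/ε₀.
E = (4.29×10^-3)(0.0213)/(8.85×10^-12) = 1.03×10^7 N/C.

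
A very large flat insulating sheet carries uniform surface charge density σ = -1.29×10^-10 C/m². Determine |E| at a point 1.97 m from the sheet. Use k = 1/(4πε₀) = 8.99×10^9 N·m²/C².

The symmetry is planar: E is normal to the sheet and the same magnitude on both sides. Take a pillbox straddling the sheet with end-cap area A.
Only the two end caps contribute flux: Φ = 2EA. With Q_enc = σA, Gauss's law gives E = |σ|/(2ε₀).
E = 2πk|σ| = 2π(8.99×10^9)(1.29×10^-10) = 7.29 N/C.

7.29 N/C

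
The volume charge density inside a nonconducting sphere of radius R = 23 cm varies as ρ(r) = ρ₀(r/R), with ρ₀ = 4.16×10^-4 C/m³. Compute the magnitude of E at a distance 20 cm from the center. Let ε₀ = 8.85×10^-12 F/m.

Symmetry ⇒ E = E(r) r̂. Gaussian sphere of radius r = 20 cm (r < R).
Q_enc = ∫₀^r ρ(r')·4πr'² dr' = (4πρ₀/R) ∫₀^r r'^3 dr' = 4πρ₀ r^4/(4·R) = 9.091×10^-6 C.
Since E is radial and uniform over the Gaussian sphere, Φ = E·4πr² = Q_enc/ε₀.
E = |Q_enc|/(4πε₀r²) = (9.091e-6)/(4π·8.85×10^-12·(0.2)²) = 2.04×10^6 N/C.

|E| ≈ 2.04×10^6 N/C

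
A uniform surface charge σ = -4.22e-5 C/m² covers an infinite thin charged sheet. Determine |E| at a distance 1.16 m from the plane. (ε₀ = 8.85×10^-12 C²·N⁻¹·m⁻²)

|E| = 2.38e6 V/m

Choose a cylindrical pillbox piercing the sheet, end faces (area A) parallel to it.
Only the two end caps contribute flux: Φ = 2EA. With Q_enc = σA, Gauss's law gives E = |σ|/(2ε₀).
E = |σ|/(2ε₀) = (4.22×10^-5)/(2·8.85×10^-12) = 2.38×10^6 N/C.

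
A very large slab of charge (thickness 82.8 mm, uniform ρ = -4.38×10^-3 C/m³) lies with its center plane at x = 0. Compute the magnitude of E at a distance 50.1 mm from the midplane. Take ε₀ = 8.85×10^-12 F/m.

|E| ≈ 2.05×10^7 N/C

The point |x| = 50.1 mm lies outside the slab (half-thickness 0.0414 m). A symmetric pillbox spanning the full slab encloses Q_enc = ρ·d·A.
Flux = 2EA ⇒ E = |ρ|d/(2ε₀), independent of distance outside.
E = (4.38e-3)(0.0828)/(2·8.85×10^-12) = 2.05×10^7 N/C.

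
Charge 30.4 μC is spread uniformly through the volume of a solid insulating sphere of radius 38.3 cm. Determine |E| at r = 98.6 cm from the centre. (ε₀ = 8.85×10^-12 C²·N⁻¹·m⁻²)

Use a concentric Gaussian sphere at r = 98.6 cm (r > R, so the entire charge is enclosed).
Q_enc = 30.4 μC = 3.04×10^-5 C.
Applying ∮E·dA = Q_enc/ε₀ with Φ = E(4πr²):
E = |Q_enc|/(4πε₀r²) = (3.04×10^-5)/(4π·8.85×10^-12·(0.986)²) = 2.81×10^5 N/C.

|E| ≈ 2.81×10^5 N/C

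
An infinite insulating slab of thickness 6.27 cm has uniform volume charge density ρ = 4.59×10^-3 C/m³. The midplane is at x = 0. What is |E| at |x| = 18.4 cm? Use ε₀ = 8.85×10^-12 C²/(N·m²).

The point |x| = 18.4 cm lies outside the slab (half-thickness 0.03135 m). A symmetric pillbox spanning the full slab encloses Q_enc = ρ·d·A.
Flux = 2EA ⇒ E = |ρ|d/(2ε₀), independent of distance outside.
E = (4.59×10^-3)(0.0627)/(2·8.85×10^-12) = 1.63×10^7 N/C.

E ≈ 1.63×10^7 N/C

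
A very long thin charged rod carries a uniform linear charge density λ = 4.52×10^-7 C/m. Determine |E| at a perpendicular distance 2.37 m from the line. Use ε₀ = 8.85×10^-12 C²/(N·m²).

Coaxial Gaussian cylinder, radius r = 2.37 m, length L.
Q_enc = λL, so λ_enc = 4.52e-7 C/m.
Gauss's law: E·2πrL = λ_enc L/ε₀.
E = |λ_enc|/(2πε₀r) = (4.52×10^-7)/(2π·8.85×10^-12·2.37) = 3.43×10^3 N/C.

E ≈ 3.43×10^3 V/m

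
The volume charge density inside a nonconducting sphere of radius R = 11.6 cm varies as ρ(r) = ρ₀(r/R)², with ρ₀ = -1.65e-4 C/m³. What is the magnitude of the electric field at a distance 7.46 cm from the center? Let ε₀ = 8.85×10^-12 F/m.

Use a concentric Gaussian sphere at r = 7.46 cm (r < R).
Integrate the density: Q_enc = 4π ∫₀^r ρ₀(r'/R)^2 r'² dr' = 4πρ₀ r^5/(5·R²) = -7.12e-8 C.
Since E is radial and uniform over the Gaussian sphere, Φ = E·4πr² = Q_enc/ε₀.
E = |Q_enc|/(4πε₀r²) = (7.12×10^-8)/(4π·8.85×10^-12·(0.0746)²) = 1.15×10^5 N/C.

E ≈ 1.15×10^5 V/m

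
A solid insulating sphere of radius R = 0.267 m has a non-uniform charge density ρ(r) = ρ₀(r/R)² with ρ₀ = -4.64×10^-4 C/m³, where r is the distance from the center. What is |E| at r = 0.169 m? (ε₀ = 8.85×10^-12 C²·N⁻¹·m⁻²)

Take a concentric spherical Gaussian surface of radius r = 0.169 m (r < R).
Q_enc = ∫₀^r ρ(r')·4πr'² dr' = (4πρ₀/R²) ∫₀^r r'^4 dr' = 4πρ₀ r^5/(5·R²) = -2.255×10^-6 C.
Since E is radial and uniform over the Gaussian sphere, Φ = E·4πr² = Q_enc/ε₀.
E = |Q_enc|/(4πε₀r²) = (2.255×10^-6)/(4π·8.85×10^-12·(0.169)²) = 7.10e5 N/C.

7.10×10^5 N/C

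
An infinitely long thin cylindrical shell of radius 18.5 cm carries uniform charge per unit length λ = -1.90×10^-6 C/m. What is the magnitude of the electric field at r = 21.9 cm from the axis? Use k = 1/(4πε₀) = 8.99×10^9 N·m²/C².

1.56×10^5 V/m

Choose a coaxial cylinder of radius r = 21.9 cm (arbitrary length L) as the Gaussian surface (r > 18.5 cm).
The full line charge is enclosed: λ_enc = -1.90e-6 C/m.
Gauss's law: E·2πrL = λ_enc L/ε₀.
E = 2k|λ_enc|/r = 2(8.99×10^9)(1.90×10^-6)/(0.219) = 1.56×10^5 N/C.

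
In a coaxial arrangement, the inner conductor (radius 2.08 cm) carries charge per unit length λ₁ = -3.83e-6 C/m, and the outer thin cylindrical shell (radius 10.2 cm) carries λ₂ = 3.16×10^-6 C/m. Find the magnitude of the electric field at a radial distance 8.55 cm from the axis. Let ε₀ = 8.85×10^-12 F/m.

By cylindrical symmetry E is radial; use a coaxial Gaussian cylinder of radius 8.55 cm and length L (between the conductors, 2.08 cm < r < 10.2 cm).
Only the inner wire is enclosed; the outer shell contributes nothing inside itself. λ_enc = λ₁ = -3.83×10^-6 C/m.
By Gauss's law (flux through the curved wall only), E·2πrL = λ_enc L/ε₀.
E = |λ_enc|/(2πε₀r) = (3.83×10^-6)/(2π·8.85×10^-12·0.0855) = 8.06e5 N/C.

E = 8.06e5 N/C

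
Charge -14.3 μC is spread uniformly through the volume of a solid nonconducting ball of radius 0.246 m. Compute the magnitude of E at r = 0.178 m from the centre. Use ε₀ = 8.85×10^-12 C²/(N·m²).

1.54×10^6 N/C

By spherical symmetry E is radial; choose a Gaussian sphere of radius r = 0.178 m (r < R).
For a uniform sphere the enclosed fraction is (r/R)³, so Q_enc = (-14.3 μC)(0.178/0.246)³ = -5.417×10^-6 C.
Since E is radial and uniform over the Gaussian sphere, Φ = E·4πr² = Q_enc/ε₀.
E = |Q_enc|/(4πε₀r²) = (5.417e-6)/(4π·8.85×10^-12·(0.178)²) = 1.54×10^6 N/C.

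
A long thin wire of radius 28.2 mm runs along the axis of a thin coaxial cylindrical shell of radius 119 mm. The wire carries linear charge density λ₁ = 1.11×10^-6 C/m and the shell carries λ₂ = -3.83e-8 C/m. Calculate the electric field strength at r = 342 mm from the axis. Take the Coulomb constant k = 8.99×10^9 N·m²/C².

Take a coaxial cylindrical Gaussian surface of radius r = 342 mm and length L (r > 119 mm, enclosing both).
λ_enc = λ₁ + λ₂ = (1.11e-6) + (-3.83×10^-8) = 1.072×10^-6 C/m.
Applying ∮E·dA = Q_enc/ε₀ with the end caps contributing no flux:
E = 2k|λ_enc|/r = 2(8.99×10^9)(1.072e-6)/(0.342) = 5.63e4 N/C.

|E| ≈ 5.63×10^4 N/C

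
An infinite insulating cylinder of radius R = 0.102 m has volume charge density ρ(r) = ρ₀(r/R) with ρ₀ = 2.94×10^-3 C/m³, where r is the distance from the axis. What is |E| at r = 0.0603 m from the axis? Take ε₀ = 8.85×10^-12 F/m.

Coaxial Gaussian cylinder, radius r = 0.0603 m, length L (r < R).
λ_enc = ∫₀^r ρ(r')·2πr' dr' = (2πρ₀/R)·r^3/3 = 1.324×10^-5 C/m.
Since E is radial and uniform over the curved surface, Φ = E·2πrL = Q_enc/ε₀ = λ_enc L/ε₀.
E = |λ_enc|/(2πε₀r) = (1.324×10^-5)/(2π·8.85×10^-12·0.0603) = 3.95e6 N/C.

|E| ≈ 3.95×10^6 V/m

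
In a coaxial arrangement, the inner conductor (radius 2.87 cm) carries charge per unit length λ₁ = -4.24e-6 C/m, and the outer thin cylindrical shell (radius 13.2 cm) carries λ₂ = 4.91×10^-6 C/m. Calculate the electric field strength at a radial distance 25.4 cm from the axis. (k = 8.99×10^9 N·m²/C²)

Choose a coaxial cylinder of radius r = 25.4 cm (arbitrary length L) as the Gaussian surface (r > 13.2 cm, enclosing both).
λ_enc = λ₁ + λ₂ = (-4.24×10^-6) + (4.91×10^-6) = 6.70e-7 C/m.
Applying ∮E·dA = Q_enc/ε₀ with the end caps contributing no flux:
E = 2k|λ_enc|/r = 2(8.99×10^9)(6.70×10^-7)/(0.254) = 4.74×10^4 N/C.

|E| = 4.74×10^4 N/C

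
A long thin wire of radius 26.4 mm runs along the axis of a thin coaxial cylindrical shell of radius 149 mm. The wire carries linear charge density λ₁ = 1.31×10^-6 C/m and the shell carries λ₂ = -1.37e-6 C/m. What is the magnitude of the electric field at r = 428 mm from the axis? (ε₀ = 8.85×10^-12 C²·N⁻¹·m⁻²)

Take a coaxial cylindrical Gaussian surface of radius r = 428 mm and length L (r > 149 mm, enclosing both).
λ_enc = λ₁ + λ₂ = (1.31×10^-6) + (-1.37×10^-6) = -6.00×10^-8 C/m.
By Gauss's law (flux through the curved wall only), E·2πrL = λ_enc L/ε₀.
E = |λ_enc|/(2πε₀r) = (6.00×10^-8)/(2π·8.85×10^-12·0.428) = 2.52×10^3 N/C.

|E| ≈ 2.52×10^3 N/C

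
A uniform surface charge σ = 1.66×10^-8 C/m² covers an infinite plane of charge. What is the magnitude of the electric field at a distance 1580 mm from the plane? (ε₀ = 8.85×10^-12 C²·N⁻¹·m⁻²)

938 V/m

The symmetry is planar: E is normal to the sheet and the same magnitude on both sides. Take a pillbox straddling the sheet with end-cap area A.
Only the two end caps contribute flux: Φ = 2EA. With Q_enc = σA, Gauss's law gives E = |σ|/(2ε₀).
E = |σ|/(2ε₀) = (1.66×10^-8)/(2·8.85×10^-12) = 938 N/C.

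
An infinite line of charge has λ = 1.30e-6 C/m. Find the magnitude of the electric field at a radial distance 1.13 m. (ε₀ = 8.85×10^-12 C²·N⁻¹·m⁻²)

By cylindrical symmetry E is radial; use a coaxial Gaussian cylinder of radius 1.13 m and length L.
Q_enc = λL, so λ_enc = 1.30e-6 C/m.
Since E is radial and uniform over the curved surface, Φ = E·2πrL = Q_enc/ε₀ = λ_enc L/ε₀.
E = |λ_enc|/(2πε₀r) = (1.30×10^-6)/(2π·8.85×10^-12·1.13) = 2.07e4 N/C.

E = 2.07e4 N/C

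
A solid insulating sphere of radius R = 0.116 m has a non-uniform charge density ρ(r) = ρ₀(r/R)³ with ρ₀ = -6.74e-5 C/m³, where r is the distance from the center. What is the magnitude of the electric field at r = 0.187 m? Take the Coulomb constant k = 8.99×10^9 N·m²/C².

Use a concentric Gaussian sphere at r = 0.187 m (r > R, all charge enclosed).
Q_enc = 4π ∫₀^R ρ₀(r'/R)^3 r'² dr' = 4πρ₀R³/6 = -2.203×10^-7 C.
Applying ∮E·dA = Q_enc/ε₀ with Φ = E(4πr²):
E = k|Q_enc|/r² = (8.99×10^9)(2.203×10^-7)/(0.187)² = 5.66e4 N/C.

|E| ≈ 5.66×10^4 V/m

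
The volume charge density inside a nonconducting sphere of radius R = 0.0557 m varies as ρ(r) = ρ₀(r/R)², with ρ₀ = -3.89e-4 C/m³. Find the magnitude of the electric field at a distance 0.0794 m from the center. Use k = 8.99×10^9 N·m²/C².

Symmetry ⇒ E = E(r) r̂. Gaussian sphere of radius r = 0.0794 m (r > R, all charge enclosed).
Q_enc = 4π ∫₀^R ρ₀(r'/R)^2 r'² dr' = 4πρ₀R³/5 = -1.689×10^-7 C.
Applying ∮E·dA = Q_enc/ε₀ with Φ = E(4πr²):
E = k|Q_enc|/r² = (8.99×10^9)(1.689×10^-7)/(0.0794)² = 2.41×10^5 N/C.

E = 2.41×10^5 V/m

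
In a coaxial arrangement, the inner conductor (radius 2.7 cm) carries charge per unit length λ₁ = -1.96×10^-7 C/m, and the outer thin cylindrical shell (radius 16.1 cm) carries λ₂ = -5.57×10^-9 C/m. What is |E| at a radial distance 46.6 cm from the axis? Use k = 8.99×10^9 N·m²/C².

Choose a coaxial cylinder of radius r = 46.6 cm (arbitrary length L) as the Gaussian surface (r > 16.1 cm, enclosing both).
λ_enc = λ₁ + λ₂ = (-1.96×10^-7) + (-5.57×10^-9) = -2.016×10^-7 C/m.
Applying ∮E·dA = Q_enc/ε₀ with the end caps contributing no flux:
E = 2k|λ_enc|/r = 2(8.99×10^9)(2.016e-7)/(0.466) = 7.78×10^3 N/C.

E ≈ 7.78×10^3 N/C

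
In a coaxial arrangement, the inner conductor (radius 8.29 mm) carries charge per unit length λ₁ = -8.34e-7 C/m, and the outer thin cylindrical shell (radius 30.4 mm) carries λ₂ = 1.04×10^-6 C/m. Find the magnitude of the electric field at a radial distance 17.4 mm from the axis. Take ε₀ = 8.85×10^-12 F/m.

|E| = 8.62×10^5 N/C

By cylindrical symmetry E is radial; use a coaxial Gaussian cylinder of radius 17.4 mm and length L (between the conductors, 8.29 mm < r < 30.4 mm).
The shell at 30.4 mm lies outside the Gaussian surface, so λ_enc = λ₁ = -8.34×10^-7 C/m.
Gauss's law: E·2πrL = λ_enc L/ε₀.
E = |λ_enc|/(2πε₀r) = (8.34e-7)/(2π·8.85×10^-12·0.0174) = 8.62e5 N/C.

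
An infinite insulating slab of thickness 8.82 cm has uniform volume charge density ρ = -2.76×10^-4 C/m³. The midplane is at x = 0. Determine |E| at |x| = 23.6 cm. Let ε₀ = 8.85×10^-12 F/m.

E ≈ 1.38×10^6 N/C

The point |x| = 23.6 cm lies outside the slab (half-thickness 0.0441 m). A symmetric pillbox spanning the full slab encloses Q_enc = ρ·d·A.
Flux = 2EA ⇒ E = |ρ|d/(2ε₀), independent of distance outside.
E = (2.76×10^-4)(0.0882)/(2·8.85×10^-12) = 1.38e6 N/C.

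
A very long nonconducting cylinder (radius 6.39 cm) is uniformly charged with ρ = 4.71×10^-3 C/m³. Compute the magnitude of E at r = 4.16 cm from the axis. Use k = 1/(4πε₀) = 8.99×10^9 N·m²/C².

Take a coaxial cylindrical Gaussian surface of radius r = 4.16 cm and length L (r < R).
Charge inside radius r per length L is ρ·πr²·L, so λ_enc = ρπr² = 2.561×10^-5 C/m.
Applying ∮E·dA = Q_enc/ε₀ with the end caps contributing no flux:
E = 2k|λ_enc|/r = 2(8.99×10^9)(2.561×10^-5)/(0.0416) = 1.11×10^7 N/C.

|E| ≈ 1.11×10^7 V/m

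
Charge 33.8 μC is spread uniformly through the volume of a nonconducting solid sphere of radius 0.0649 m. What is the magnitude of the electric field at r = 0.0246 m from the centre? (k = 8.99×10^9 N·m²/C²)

E = 2.73×10^7 N/C

Symmetry ⇒ E = E(r) r̂. Gaussian sphere of radius r = 0.0246 m (r < R).
For a uniform sphere the enclosed fraction is (r/R)³, so Q_enc = (33.8 μC)(0.0246/0.0649)³ = 1.841×10^-6 C.
Applying ∮E·dA = Q_enc/ε₀ with Φ = E(4πr²):
E = k|Q_enc|/r² = (8.99×10^9)(1.841e-6)/(0.0246)² = 2.73e7 N/C.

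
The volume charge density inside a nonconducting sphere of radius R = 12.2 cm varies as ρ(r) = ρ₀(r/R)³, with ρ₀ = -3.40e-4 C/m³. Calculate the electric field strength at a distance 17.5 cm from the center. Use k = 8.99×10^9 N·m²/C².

|E| ≈ 3.80×10^5 N/C

Symmetry ⇒ E = E(r) r̂. Gaussian sphere of radius r = 17.5 cm (r > R, all charge enclosed).
Q_enc = 4π ∫₀^R ρ₀(r'/R)^3 r'² dr' = 4πρ₀R³/6 = -1.293×10^-6 C.
By Gauss's law, ∮E·dA = E·4πr² = Q_enc/ε₀.
E = k|Q_enc|/r² = (8.99×10^9)(1.293×10^-6)/(0.175)² = 3.80×10^5 N/C.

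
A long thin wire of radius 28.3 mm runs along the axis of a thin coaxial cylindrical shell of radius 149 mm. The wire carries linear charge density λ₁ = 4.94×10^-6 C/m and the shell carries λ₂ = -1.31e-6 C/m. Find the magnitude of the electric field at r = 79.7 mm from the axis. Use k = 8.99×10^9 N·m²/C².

E = 1.11e6 N/C

Choose a coaxial cylinder of radius r = 79.7 mm (arbitrary length L) as the Gaussian surface (between the conductors, 28.3 mm < r < 149 mm).
Only the inner wire is enclosed; the outer shell contributes nothing inside itself. λ_enc = λ₁ = 4.94×10^-6 C/m.
By Gauss's law (flux through the curved wall only), E·2πrL = λ_enc L/ε₀.
E = 2k|λ_enc|/r = 2(8.99×10^9)(4.94×10^-6)/(0.0797) = 1.11×10^6 N/C.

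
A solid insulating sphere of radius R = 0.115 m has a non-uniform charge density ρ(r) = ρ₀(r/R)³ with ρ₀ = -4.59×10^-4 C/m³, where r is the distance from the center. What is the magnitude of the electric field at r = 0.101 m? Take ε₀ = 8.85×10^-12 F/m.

Symmetry ⇒ E = E(r) r̂. Gaussian sphere of radius r = 0.101 m (r < R).
Q_enc = ∫₀^r ρ(r')·4πr'² dr' = (4πρ₀/R³) ∫₀^r r'^5 dr' = 4πρ₀ r^6/(6·R³) = -6.71e-7 C.
Applying ∮E·dA = Q_enc/ε₀ with Φ = E(4πr²):
E = |Q_enc|/(4πε₀r²) = (6.71e-7)/(4π·8.85×10^-12·(0.101)²) = 5.91e5 N/C.

|E| = 5.91×10^5 N/C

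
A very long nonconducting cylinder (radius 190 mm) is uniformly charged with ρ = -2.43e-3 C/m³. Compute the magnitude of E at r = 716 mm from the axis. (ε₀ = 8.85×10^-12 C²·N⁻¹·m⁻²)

Coaxial Gaussian cylinder, radius r = 716 mm, length L (r > 190 mm, full cross-section enclosed).
λ_enc = ρ·πR² = (-2.43×10^-3)π(0.19)² = -2.756×10^-4 C/m.
Applying ∮E·dA = Q_enc/ε₀ with the end caps contributing no flux:
E = |λ_enc|/(2πε₀r) = (2.756×10^-4)/(2π·8.85×10^-12·0.716) = 6.92×10^6 N/C.

6.92×10^6 V/m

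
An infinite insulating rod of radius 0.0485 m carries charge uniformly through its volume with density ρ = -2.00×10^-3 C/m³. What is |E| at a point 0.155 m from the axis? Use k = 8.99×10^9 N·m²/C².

Take a coaxial cylindrical Gaussian surface of radius r = 0.155 m and length L (r > 0.0485 m, full cross-section enclosed).
λ_enc = ρ·πR² = (-2.00×10^-3)π(0.0485)² = -1.478×10^-5 C/m.
By Gauss's law (flux through the curved wall only), E·2πrL = λ_enc L/ε₀.
E = 2k|λ_enc|/r = 2(8.99×10^9)(1.478e-5)/(0.155) = 1.71×10^6 N/C.

E ≈ 1.71e6 V/m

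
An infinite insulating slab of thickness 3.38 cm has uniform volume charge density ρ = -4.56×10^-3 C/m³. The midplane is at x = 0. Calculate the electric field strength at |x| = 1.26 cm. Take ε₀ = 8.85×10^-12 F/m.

By symmetry E is perpendicular to the slab. A Gaussian pillbox from −1.26 cm to +1.26 cm (face area A) lies entirely within the slab.
Q_enc = ρ·(2x)·A and flux = 2EA, so 2EA = 2ρxA/ε₀ ⇒ E = |ρ|x/ε₀.
E = (4.56×10^-3)(0.0126)/(8.85×10^-12) = 6.49e6 N/C.

E ≈ 6.49e6 N/C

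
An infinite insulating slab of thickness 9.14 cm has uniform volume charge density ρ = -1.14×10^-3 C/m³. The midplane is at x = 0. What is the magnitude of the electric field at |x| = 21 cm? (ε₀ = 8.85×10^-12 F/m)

The point |x| = 21 cm lies outside the slab (half-thickness 0.0457 m). A symmetric pillbox spanning the full slab encloses Q_enc = ρ·d·A.
Flux = 2EA ⇒ E = |ρ|d/(2ε₀), independent of distance outside.
E = (1.14×10^-3)(0.0914)/(2·8.85×10^-12) = 5.89×10^6 N/C.

E ≈ 5.89×10^6 N/C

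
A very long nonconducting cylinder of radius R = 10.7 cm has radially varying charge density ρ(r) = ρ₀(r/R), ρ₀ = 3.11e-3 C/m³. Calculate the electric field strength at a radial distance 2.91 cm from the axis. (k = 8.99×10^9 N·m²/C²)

9.27e5 V/m

By cylindrical symmetry E is radial; use a coaxial Gaussian cylinder of radius 2.91 cm and length L (r < R).
λ_enc = ∫₀^r ρ(r')·2πr' dr' = (2πρ₀/R)·r^3/3 = 1.50×10^-6 C/m.
Gauss's law: E·2πrL = λ_enc L/ε₀.
E = 2k|λ_enc|/r = 2(8.99×10^9)(1.50×10^-6)/(0.0291) = 9.27×10^5 N/C.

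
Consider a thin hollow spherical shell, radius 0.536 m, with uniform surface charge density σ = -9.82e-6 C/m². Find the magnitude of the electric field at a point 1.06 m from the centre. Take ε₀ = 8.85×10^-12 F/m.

By spherical symmetry E is radial; choose a Gaussian sphere of radius r = 1.06 m (r > 0.536 m).
The entire shell is enclosed: Q_enc = σ·4πR² = (-9.82e-6)·4π·(0.536)² = -3.545e-5 C.
By Gauss's law, ∮E·dA = E·4πr² = Q_enc/ε₀.
E = |Q_enc|/(4πε₀r²) = (3.545e-5)/(4π·8.85×10^-12·(1.06)²) = 2.84×10^5 N/C.

|E| ≈ 2.84e5 V/m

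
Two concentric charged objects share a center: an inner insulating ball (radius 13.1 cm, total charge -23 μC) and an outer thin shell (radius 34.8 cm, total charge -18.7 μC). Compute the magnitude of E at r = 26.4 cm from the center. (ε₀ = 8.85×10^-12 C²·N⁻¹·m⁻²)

Take a concentric spherical Gaussian surface of radius r = 26.4 cm (between the bodies, 13.1 cm < r < 34.8 cm).
Only the inner charge is enclosed; the outer shell contributes nothing inside itself. Q_enc = -23 μC = -2.30e-5 C.
Since E is radial and uniform over the Gaussian sphere, Φ = E·4πr² = Q_enc/ε₀.
E = |Q_enc|/(4πε₀r²) = (2.30e-5)/(4π·8.85×10^-12·(0.264)²) = 2.97×10^6 N/C.

E ≈ 2.97×10^6 V/m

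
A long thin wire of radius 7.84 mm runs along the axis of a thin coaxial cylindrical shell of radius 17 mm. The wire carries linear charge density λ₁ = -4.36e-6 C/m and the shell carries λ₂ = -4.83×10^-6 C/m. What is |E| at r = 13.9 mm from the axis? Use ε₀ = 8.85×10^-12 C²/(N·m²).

E = 5.64×10^6 V/m

Coaxial Gaussian cylinder, radius r = 13.9 mm, length L (between the conductors, 7.84 mm < r < 17 mm).
The shell at 17 mm lies outside the Gaussian surface, so λ_enc = λ₁ = -4.36×10^-6 C/m.
Gauss's law: E·2πrL = λ_enc L/ε₀.
E = |λ_enc|/(2πε₀r) = (4.36×10^-6)/(2π·8.85×10^-12·0.0139) = 5.64e6 N/C.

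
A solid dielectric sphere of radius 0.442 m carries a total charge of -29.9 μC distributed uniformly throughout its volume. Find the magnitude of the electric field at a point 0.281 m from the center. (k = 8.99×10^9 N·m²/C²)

Symmetry ⇒ E = E(r) r̂. Gaussian sphere of radius r = 0.281 m (r < R).
Only the charge within r is enclosed: Q_enc = Q·(r/R)³ = (-29.9 μC)·(0.281 m/0.442 m)³ = -7.683×10^-6 C.
Applying ∮E·dA = Q_enc/ε₀ with Φ = E(4πr²):
E = k|Q_enc|/r² = (8.99×10^9)(7.683×10^-6)/(0.281)² = 8.75×10^5 N/C.

E ≈ 8.75×10^5 N/C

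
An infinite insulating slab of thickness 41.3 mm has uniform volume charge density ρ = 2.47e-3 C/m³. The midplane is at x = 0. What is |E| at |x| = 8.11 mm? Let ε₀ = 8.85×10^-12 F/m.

|E| ≈ 2.26e6 N/C

By symmetry E is perpendicular to the slab. A Gaussian pillbox from −8.11 mm to +8.11 mm (face area A) lies entirely within the slab.
Q_enc = ρ·(2x)·A and flux = 2EA, so 2EA = 2ρxA/ε₀ ⇒ E = |ρ|x/ε₀.
E = (2.47×10^-3)(0.00811)/(8.85×10^-12) = 2.26e6 N/C.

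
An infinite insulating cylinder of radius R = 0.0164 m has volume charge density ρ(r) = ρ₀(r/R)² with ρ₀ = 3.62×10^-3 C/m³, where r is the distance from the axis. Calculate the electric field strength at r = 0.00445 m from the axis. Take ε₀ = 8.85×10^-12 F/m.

By cylindrical symmetry E is radial; use a coaxial Gaussian cylinder of radius 0.00445 m and length L (r < R).
λ_enc = ∫₀^r ρ(r')·2πr' dr' = (2πρ₀/R²)·r^4/4 = 8.291e-9 C/m.
By Gauss's law (flux through the curved wall only), E·2πrL = λ_enc L/ε₀.
E = |λ_enc|/(2πε₀r) = (8.291e-9)/(2π·8.85×10^-12·0.00445) = 3.35e4 N/C.

|E| ≈ 3.35×10^4 N/C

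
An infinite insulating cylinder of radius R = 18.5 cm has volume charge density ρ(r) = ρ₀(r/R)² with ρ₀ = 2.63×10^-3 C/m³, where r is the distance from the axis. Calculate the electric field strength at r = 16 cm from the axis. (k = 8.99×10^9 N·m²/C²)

By cylindrical symmetry E is radial; use a coaxial Gaussian cylinder of radius 16 cm and length L (r < R).
λ_enc = ∫₀^r ρ(r')·2πr' dr' = (2πρ₀/R²)·r^4/4 = 7.911e-5 C/m.
Since E is radial and uniform over the curved surface, Φ = E·2πrL = Q_enc/ε₀ = λ_enc L/ε₀.
E = 2k|λ_enc|/r = 2(8.99×10^9)(7.911×10^-5)/(0.16) = 8.89×10^6 N/C.

8.89×10^6 N/C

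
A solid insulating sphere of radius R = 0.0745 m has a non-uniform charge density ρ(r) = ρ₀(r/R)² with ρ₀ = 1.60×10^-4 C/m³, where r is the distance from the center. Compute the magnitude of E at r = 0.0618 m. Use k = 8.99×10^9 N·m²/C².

Symmetry ⇒ E = E(r) r̂. Gaussian sphere of radius r = 0.0618 m (r < R).
Integrate the density: Q_enc = 4π ∫₀^r ρ₀(r'/R)^2 r'² dr' = 4πρ₀ r^5/(5·R²) = 6.531×10^-8 C.
Since E is radial and uniform over the Gaussian sphere, Φ = E·4πr² = Q_enc/ε₀.
E = k|Q_enc|/r² = (8.99×10^9)(6.531×10^-8)/(0.0618)² = 1.54×10^5 N/C.

|E| ≈ 1.54e5 V/m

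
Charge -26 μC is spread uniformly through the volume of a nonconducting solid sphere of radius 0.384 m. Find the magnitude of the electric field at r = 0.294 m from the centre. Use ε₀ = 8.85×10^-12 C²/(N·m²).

By spherical symmetry E is radial; choose a Gaussian sphere of radius r = 0.294 m (r < R).
Only the charge within r is enclosed: Q_enc = Q·(r/R)³ = (-26 μC)·(0.294 m/0.384 m)³ = -1.167×10^-5 C.
By Gauss's law, ∮E·dA = E·4πr² = Q_enc/ε₀.
E = |Q_enc|/(4πε₀r²) = (1.167×10^-5)/(4π·8.85×10^-12·(0.294)²) = 1.21e6 N/C.

1.21×10^6 N/C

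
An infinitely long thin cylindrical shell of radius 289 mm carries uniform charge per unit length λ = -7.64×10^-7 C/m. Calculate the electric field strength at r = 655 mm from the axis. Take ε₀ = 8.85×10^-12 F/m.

By cylindrical symmetry E is radial; use a coaxial Gaussian cylinder of radius 655 mm and length L (r > 289 mm).
The full line charge is enclosed: λ_enc = -7.64×10^-7 C/m.
Applying ∮E·dA = Q_enc/ε₀ with the end caps contributing no flux:
E = |λ_enc|/(2πε₀r) = (7.64×10^-7)/(2π·8.85×10^-12·0.655) = 2.10e4 N/C.

2.10e4 V/m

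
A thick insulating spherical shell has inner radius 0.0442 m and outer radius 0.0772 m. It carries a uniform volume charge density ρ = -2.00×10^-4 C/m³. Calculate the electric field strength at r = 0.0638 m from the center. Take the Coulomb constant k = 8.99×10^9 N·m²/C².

E = 3.21×10^5 N/C

By spherical symmetry E is radial; choose a Gaussian sphere of radius r = 0.0638 m (within the shell material, 0.0442 m < r < 0.0772 m).
Enclosed charge is the volume from a to r: Q_enc = (4π/3)ρ(r³ − a³) = -1.452e-7 C.
Since E is radial and uniform over the Gaussian sphere, Φ = E·4πr² = Q_enc/ε₀.
E = k|Q_enc|/r² = (8.99×10^9)(1.452×10^-7)/(0.0638)² = 3.21e5 N/C.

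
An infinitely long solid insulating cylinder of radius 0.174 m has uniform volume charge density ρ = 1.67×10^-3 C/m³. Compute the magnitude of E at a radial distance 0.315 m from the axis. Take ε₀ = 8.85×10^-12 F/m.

Choose a coaxial cylinder of radius r = 0.315 m (arbitrary length L) as the Gaussian surface (r > 0.174 m, full cross-section enclosed).
λ_enc = ρ·πR² = (1.67e-3)π(0.174)² = 1.588×10^-4 C/m.
Gauss's law: E·2πrL = λ_enc L/ε₀.
E = |λ_enc|/(2πε₀r) = (1.588×10^-4)/(2π·8.85×10^-12·0.315) = 9.07×10^6 N/C.

|E| ≈ 9.07×10^6 N/C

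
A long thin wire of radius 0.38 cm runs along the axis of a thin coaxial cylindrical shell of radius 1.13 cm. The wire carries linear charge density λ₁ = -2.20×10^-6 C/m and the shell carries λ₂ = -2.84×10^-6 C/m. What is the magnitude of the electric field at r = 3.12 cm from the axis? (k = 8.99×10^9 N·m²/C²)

Choose a coaxial cylinder of radius r = 3.12 cm (arbitrary length L) as the Gaussian surface (r > 1.13 cm, enclosing both).
λ_enc = λ₁ + λ₂ = (-2.20×10^-6) + (-2.84×10^-6) = -5.04×10^-6 C/m.
Applying ∮E·dA = Q_enc/ε₀ with the end caps contributing no flux:
E = 2k|λ_enc|/r = 2(8.99×10^9)(5.04e-6)/(0.0312) = 2.90e6 N/C.

|E| = 2.90×10^6 V/m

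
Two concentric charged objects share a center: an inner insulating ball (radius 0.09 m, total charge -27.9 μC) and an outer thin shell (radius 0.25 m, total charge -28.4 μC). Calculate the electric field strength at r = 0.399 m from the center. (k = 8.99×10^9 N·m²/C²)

Take a concentric spherical Gaussian surface of radius r = 0.399 m (r > 0.25 m, enclosing both).
Q_enc = (-27.9 μC) + (-28.4 μC) = -5.63e-5 C.
By Gauss's law, ∮E·dA = E·4πr² = Q_enc/ε₀.
E = k|Q_enc|/r² = (8.99×10^9)(5.63×10^-5)/(0.399)² = 3.18×10^6 N/C.

|E| ≈ 3.18×10^6 N/C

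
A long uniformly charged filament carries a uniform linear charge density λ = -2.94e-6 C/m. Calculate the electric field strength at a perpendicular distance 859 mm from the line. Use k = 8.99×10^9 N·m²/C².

Take a coaxial cylindrical Gaussian surface of radius r = 859 mm and length L.
Q_enc = λL, so λ_enc = -2.94×10^-6 C/m.
By Gauss's law (flux through the curved wall only), E·2πrL = λ_enc L/ε₀.
E = 2k|λ_enc|/r = 2(8.99×10^9)(2.94e-6)/(0.859) = 6.15e4 N/C.

E = 6.15×10^4 V/m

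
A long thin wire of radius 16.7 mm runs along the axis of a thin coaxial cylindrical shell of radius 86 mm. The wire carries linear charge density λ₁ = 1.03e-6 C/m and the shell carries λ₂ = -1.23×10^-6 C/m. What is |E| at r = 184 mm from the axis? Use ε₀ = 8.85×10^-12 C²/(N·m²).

Coaxial Gaussian cylinder, radius r = 184 mm, length L (r > 86 mm, enclosing both).
λ_enc = λ₁ + λ₂ = (1.03×10^-6) + (-1.23×10^-6) = -2.00×10^-7 C/m.
By Gauss's law (flux through the curved wall only), E·2πrL = λ_enc L/ε₀.
E = |λ_enc|/(2πε₀r) = (2.00×10^-7)/(2π·8.85×10^-12·0.184) = 1.95×10^4 N/C.

|E| = 1.95×10^4 N/C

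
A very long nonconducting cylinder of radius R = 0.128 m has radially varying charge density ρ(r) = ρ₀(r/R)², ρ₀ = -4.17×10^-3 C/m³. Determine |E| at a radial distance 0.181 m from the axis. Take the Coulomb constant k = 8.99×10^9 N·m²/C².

1.07×10^7 V/m

Take a coaxial cylindrical Gaussian surface of radius r = 0.181 m and length L (r > R, full charge per length enclosed).
λ_enc = 2π ∫₀^R ρ₀(r'/R)^2 r' dr' = 2πρ₀R²/4 = -1.073×10^-4 C/m.
Applying ∮E·dA = Q_enc/ε₀ with the end caps contributing no flux:
E = 2k|λ_enc|/r = 2(8.99×10^9)(1.073e-4)/(0.181) = 1.07×10^7 N/C.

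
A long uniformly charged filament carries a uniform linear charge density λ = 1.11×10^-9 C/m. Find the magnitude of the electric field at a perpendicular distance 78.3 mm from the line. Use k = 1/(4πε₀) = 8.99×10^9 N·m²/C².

By cylindrical symmetry E is radial; use a coaxial Gaussian cylinder of radius 78.3 mm and length L.
Q_enc = λL, so λ_enc = 1.11×10^-9 C/m.
Since E is radial and uniform over the curved surface, Φ = E·2πrL = Q_enc/ε₀ = λ_enc L/ε₀.
E = 2k|λ_enc|/r = 2(8.99×10^9)(1.11×10^-9)/(0.0783) = 255 N/C.

255 N/C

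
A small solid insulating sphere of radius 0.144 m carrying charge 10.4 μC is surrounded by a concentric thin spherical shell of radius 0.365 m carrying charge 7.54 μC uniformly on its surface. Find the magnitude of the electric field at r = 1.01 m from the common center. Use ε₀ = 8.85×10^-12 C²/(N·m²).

Use a concentric Gaussian sphere at r = 1.01 m (r > 0.365 m, enclosing both).
Q_enc = (10.4 μC) + (7.54 μC) = 1.794e-5 C.
Gauss's law: E·4πr² = Q_enc/ε₀.
E = |Q_enc|/(4πε₀r²) = (1.794×10^-5)/(4π·8.85×10^-12·(1.01)²) = 1.58e5 N/C.

E = 1.58×10^5 N/C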